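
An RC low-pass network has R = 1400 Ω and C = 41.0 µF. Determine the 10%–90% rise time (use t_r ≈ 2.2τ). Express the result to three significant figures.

τ = RC = 1400 × 41.0 µF = 0.0574 s.
t_r ≈ 2.2τ = 0.126 s.

t_r ≈ 0.126 s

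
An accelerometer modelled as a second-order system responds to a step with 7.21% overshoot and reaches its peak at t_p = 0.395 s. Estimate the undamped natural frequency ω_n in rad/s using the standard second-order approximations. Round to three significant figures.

ζ from %OS: ζ = |ln 0.0721|/√(π²+ln²0.0721) = 0.642.
From t_p = π/ω_d, ω_d = π/0.395 = 7.95 rad/s, so ω_n = ω_d/√(1−ζ²) = 10.4 rad/s.

ω_n ≈ 10.4 rad/s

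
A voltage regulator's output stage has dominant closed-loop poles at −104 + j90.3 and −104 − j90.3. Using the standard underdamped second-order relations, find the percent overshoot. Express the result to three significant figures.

With σ = 104, ω_d = 90.3: ω_n = √(σ²+ω_d²) = 138 rad/s, ζ = σ/ω_n = 0.755.
Overshoot: exp(−π·0.755/√(1−0.755²)) = 0.0268, i.e. 2.68%.

%OS ≈ 2.68%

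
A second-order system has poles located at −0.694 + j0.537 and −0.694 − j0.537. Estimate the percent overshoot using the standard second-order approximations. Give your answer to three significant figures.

The poles are at −σ ± jω_d with σ = 0.694 and ω_d = 0.537, so ω_n = √(σ²+ω_d²) = 0.877 rad/s and ζ = σ/ω_n = 0.791.
Overshoot: exp(−π·0.791/√(1−0.791²)) = 0.0172, i.e. 1.72%.

%OS ≈ 1.72%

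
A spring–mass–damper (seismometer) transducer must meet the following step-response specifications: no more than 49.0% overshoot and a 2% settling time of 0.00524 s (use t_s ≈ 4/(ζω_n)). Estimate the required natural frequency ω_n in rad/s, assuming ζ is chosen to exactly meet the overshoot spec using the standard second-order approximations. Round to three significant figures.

ω_n ≈ 3450 rad/s

From %OS = 100·exp(−πζ/√(1−ζ²)), invert to get ζ = −ln(OS)/√(π² + ln²(OS)) with OS = 0.490.
−ln 0.490 = 0.7133, so ζ = 0.7133/√(π² + 0.5089) = 0.221.
From t_s ≈ 4/(ζω_n): ω_n = 4/(ζ·t_s) = 4/(0.221·0.00524) = 3450 rad/s.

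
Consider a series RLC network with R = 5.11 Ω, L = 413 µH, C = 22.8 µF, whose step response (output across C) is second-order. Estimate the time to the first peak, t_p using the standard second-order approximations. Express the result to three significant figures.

For a series RLC circuit (capacitor voltage as output), ω_n = 1/√(LC) = 1/√(413 µH · 22.8 µF) = 10300 rad/s.
ζ = (R/2)·√(C/L) = (5.11/2)·√(22.8 µF/413 µH) = 0.600.
ω_d = 10300·√(1 − 0.600²) = 8240 rad/s. t_p = π/ω_d = 0.000381 s.

t_p ≈ 0.000381 s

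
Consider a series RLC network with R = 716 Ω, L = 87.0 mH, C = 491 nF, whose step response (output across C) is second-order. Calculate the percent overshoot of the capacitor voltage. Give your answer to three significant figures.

%OS ≈ 0.622%

For a series RLC circuit (capacitor voltage as output), ω_n = 1/√(LC) = 1/√(87.0 mH · 491 nF) = 4840 rad/s.
ζ = (R/2)·√(C/L) = (716/2)·√(491 nF/87.0 mH) = 0.850.
%OS = 100 e^{−πζ/√(1−ζ²)} with ζ = 0.850 gives 0.622%.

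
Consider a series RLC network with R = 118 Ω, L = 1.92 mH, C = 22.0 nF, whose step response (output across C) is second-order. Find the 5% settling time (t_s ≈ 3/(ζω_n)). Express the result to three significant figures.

For a series RLC circuit (capacitor voltage as output), ω_n = 1/√(LC) = 1/√(1.92 mH · 22.0 nF) = 154000 rad/s.
ζ = (R/2)·√(C/L) = (118/2)·√(22.0 nF/1.92 mH) = 0.200.
t_s ≈ 3/(ζω_n) = 0.0000976 s.

t_s ≈ 0.0000976 s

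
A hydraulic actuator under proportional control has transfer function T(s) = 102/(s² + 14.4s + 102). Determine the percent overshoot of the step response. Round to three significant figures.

%OS ≈ 4.10%

ω_n = √102 = 10.1 rad/s; ζ = 14.4/(2·10.1) = 0.713.
%OS = 100 e^{−πζ/√(1−ζ²)} with ζ = 0.713 gives 4.10%.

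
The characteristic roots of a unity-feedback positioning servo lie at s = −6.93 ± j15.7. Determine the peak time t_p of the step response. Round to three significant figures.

t_p ≈ 0.200 s

t_p = π/ω_d with ω_d = 15.7 (the imaginary part), so t_p = 0.200 s.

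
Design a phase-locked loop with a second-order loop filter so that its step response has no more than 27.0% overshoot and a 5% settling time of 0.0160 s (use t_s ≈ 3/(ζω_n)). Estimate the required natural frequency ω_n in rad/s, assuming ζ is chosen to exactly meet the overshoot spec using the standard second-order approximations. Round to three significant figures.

From %OS = 100·exp(−πζ/√(1−ζ²)), invert to get ζ = −ln(OS)/√(π² + ln²(OS)) with OS = 0.270.
−ln 0.270 = 1.309, so ζ = 1.309/√(π² + 1.714) = 0.385.
From t_s ≈ 3/(ζω_n): ω_n = 3/(ζ·t_s) = 3/(0.385·0.0160) = 487 rad/s.

ω_n ≈ 487 rad/s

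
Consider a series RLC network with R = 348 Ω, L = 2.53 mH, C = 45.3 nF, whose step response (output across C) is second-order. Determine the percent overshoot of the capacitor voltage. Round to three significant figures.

%OS ≈ 3.28%

For a series RLC circuit (capacitor voltage as output), ω_n = 1/√(LC) = 1/√(2.53 mH · 45.3 nF) = 93400 rad/s.
ζ = (R/2)·√(C/L) = (348/2)·√(45.3 nF/2.53 mH) = 0.736.
Overshoot: exp(−π·0.736/√(1−0.736²)) = 0.0328, i.e. 3.28%.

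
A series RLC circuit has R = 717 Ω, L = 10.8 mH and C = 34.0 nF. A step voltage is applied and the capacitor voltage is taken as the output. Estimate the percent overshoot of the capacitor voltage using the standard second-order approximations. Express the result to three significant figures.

%OS ≈ 7.50%

For a series RLC circuit (capacitor voltage as output), ω_n = 1/√(LC) = 1/√(10.8 mH · 34.0 nF) = 52200 rad/s.
ζ = (R/2)·√(C/L) = (717/2)·√(34.0 nF/10.8 mH) = 0.636.
%OS = 100·exp(−πζ/√(1−ζ²)) = 7.50%.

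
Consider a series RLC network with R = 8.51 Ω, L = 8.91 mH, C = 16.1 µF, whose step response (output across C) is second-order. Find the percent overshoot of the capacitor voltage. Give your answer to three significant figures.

%OS ≈ 56.1%

For a series RLC circuit (capacitor voltage as output), ω_n = 1/√(LC) = 1/√(8.91 mH · 16.1 µF) = 2640 rad/s.
ζ = (R/2)·√(C/L) = (8.51/2)·√(16.1 µF/8.91 mH) = 0.181.
%OS = 100 e^{−πζ/√(1−ζ²)} with ζ = 0.181 gives 56.1%.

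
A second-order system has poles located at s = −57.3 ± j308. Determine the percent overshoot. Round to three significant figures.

%OS ≈ 55.7%

The poles are at −σ ± jω_d with σ = 57.3 and ω_d = 308, so ω_n = √(σ²+ω_d²) = 313 rad/s and ζ = σ/ω_n = 0.183.
Overshoot: exp(−π·0.183/√(1−0.183²)) = 0.557, i.e. 55.7%.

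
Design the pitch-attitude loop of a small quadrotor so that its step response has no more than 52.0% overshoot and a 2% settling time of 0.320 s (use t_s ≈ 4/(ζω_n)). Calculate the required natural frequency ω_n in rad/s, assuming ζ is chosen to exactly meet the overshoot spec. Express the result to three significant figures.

ζ = −ln(OS)/√(π² + (ln OS)²). With OS = 0.520, ln OS = −0.6539 and ζ = 0.6539/3.209 = 0.204.
Then ω_n = 4/(ζ t_s) = 4/(0.204 × 0.320) = 61.3 rad/s.

ω_n ≈ 61.3 rad/s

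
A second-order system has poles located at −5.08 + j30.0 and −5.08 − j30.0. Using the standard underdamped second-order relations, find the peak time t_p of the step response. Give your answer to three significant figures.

t_p = π/ω_d with ω_d = 30.0 (the imaginary part), so t_p = 0.105 s.

t_p ≈ 0.105 s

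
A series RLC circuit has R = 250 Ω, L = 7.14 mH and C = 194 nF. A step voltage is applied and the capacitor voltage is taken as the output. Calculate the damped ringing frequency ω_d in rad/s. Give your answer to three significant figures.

For a series RLC circuit (capacitor voltage as output), ω_n = 1/√(LC) = 1/√(7.14 mH · 194 nF) = 26900 rad/s.
ζ = (R/2)·√(C/L) = (250/2)·√(194 nF/7.14 mH) = 0.652.
The damped frequency ω_d = ω_n√(1−ζ²) = 20400 rad/s.

ω_d ≈ 20400 rad/s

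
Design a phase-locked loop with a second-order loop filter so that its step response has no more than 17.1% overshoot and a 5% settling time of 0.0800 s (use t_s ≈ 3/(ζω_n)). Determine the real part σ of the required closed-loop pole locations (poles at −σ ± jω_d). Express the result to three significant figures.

σ ≈ 37.5

The settling-time spec alone fixes σ = ζω_n = 3/t_s = 3/0.0800 = 37.5.
(Overshoot then fixes ζ = 0.490 and hence ω_d = σ·√(1−ζ²)/ζ = 66.7 rad/s.)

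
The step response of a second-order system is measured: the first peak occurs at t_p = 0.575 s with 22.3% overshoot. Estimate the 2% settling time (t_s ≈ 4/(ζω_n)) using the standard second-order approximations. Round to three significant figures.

t_s ≈ 1.53 s

ζ from %OS: ζ = |ln 0.223|/√(π²+ln²0.223) = 0.431.
From t_p = π/ω_d, ω_d = π/0.575 = 5.46 rad/s, so ω_n = ω_d/√(1−ζ²) = 6.05 rad/s.
t_s ≈ 4/(ζω_n) = 4/(0.431·6.05) = 1.53 s.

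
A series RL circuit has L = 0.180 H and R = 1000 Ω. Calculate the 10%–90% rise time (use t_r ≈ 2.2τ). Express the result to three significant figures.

τ = L/R = 0.180/1000 = 0.000180 s.
t_r ≈ 2.2τ = 0.000396 s.

t_r ≈ 0.000396 s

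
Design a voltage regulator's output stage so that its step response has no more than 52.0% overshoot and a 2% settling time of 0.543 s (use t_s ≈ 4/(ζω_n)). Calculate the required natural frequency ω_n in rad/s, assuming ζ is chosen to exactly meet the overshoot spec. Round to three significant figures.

ω_n ≈ 36.1 rad/s

Inverting the overshoot relation: ζ = |ln 0.520|/√(π² + ln²0.520) = 0.204.
Then ω_n = 4/(ζ t_s) = 4/(0.204 × 0.543) = 36.1 rad/s.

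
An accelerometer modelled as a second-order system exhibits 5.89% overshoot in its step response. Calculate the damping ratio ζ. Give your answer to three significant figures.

ζ ≈ 0.670

Inverting the overshoot relation: ζ = |ln 0.0589|/√(π² + ln²0.0589) = 0.670.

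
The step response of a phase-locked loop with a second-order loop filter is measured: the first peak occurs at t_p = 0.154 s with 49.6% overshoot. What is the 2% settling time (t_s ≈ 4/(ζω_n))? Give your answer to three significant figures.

ζ from %OS: ζ = |ln 0.496|/√(π²+ln²0.496) = 0.218.
t_p = π/ω_d ⇒ ω_d = 20.4 rad/s; then ω_n = ω_d/√(1−ζ²) = 20.9 rad/s.
t_s ≈ 4/(ζω_n) = 4/(0.218·20.9) = 0.879 s.

t_s ≈ 0.879 s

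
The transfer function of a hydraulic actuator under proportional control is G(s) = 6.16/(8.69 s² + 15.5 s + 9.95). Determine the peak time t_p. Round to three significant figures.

Dividing through by 8.69: denominator becomes s² + 1.784 s + 1.145.
So ω_n = √1.145 = 1.07 rad/s and ζ = 1.784/(2·1.07) = 0.833.
ω_d = 1.07·√(1 − 0.833²) = 0.591 rad/s. t_p = π/ω_d = 5.31 s.

t_p ≈ 5.31 s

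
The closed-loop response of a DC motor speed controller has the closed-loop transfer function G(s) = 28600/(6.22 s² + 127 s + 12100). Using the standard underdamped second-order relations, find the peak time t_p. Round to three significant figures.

t_p ≈ 0.0732 s

Dividing through by 6.22: denominator becomes s² + 20.42 s + 1945.
So ω_n = √1945 = 44.1 rad/s and ζ = 20.42/(2·44.1) = 0.231.
ω_d = ω_n√(1−ζ²) = 42.9 rad/s. t_p = π/ω_d = 0.0732 s.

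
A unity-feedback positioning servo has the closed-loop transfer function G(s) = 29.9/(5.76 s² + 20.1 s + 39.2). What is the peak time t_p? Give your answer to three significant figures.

Dividing through by 5.76: denominator becomes s² + 3.490 s + 6.806.
So ω_n = √6.806 = 2.61 rad/s and ζ = 3.490/(2·2.61) = 0.669.
ω_d = 2.61·√(1 − 0.669²) = 1.94 rad/s. t_p = π/ω_d = 1.62 s.

t_p ≈ 1.62 s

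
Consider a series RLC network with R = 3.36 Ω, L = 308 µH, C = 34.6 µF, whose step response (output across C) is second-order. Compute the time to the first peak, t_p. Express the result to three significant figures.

t_p ≈ 0.000392 s

For a series RLC circuit (capacitor voltage as output), ω_n = 1/√(LC) = 1/√(308 µH · 34.6 µF) = 9690 rad/s.
ζ = (R/2)·√(C/L) = (3.36/2)·√(34.6 µF/308 µH) = 0.563.
ω_d = 9690·√(1 − 0.563²) = 8010 rad/s. t_p = π/ω_d = 0.000392 s.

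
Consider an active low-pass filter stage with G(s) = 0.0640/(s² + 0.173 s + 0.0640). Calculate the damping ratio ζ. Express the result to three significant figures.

ζ ≈ 0.342

ω_n = √0.0640 = 0.253 rad/s; ζ = 0.173/(2·0.253) = 0.342.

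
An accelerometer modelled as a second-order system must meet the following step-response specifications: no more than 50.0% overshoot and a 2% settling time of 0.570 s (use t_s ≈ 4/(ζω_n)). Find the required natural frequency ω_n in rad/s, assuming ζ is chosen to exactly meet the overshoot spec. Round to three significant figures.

ω_n ≈ 32.6 rad/s

From %OS = 100·exp(−πζ/√(1−ζ²)), invert to get ζ = −ln(OS)/√(π² + ln²(OS)) with OS = 0.500.
−ln 0.500 = 0.6931, so ζ = 0.6931/√(π² + 0.4805) = 0.215.
From t_s ≈ 4/(ζω_n): ω_n = 4/(ζ·t_s) = 4/(0.215·0.570) = 32.6 rad/s.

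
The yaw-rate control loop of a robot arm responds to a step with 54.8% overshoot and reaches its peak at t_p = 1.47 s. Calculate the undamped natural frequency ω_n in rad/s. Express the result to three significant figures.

ω_n ≈ 2.18 rad/s

The overshoot fixes ζ = −ln(OS)/√(π²+ln²(OS)) = 0.188.
From t_p = π/ω_d, ω_d = π/1.47 = 2.14 rad/s, so ω_n = ω_d/√(1−ζ²) = 2.18 rad/s.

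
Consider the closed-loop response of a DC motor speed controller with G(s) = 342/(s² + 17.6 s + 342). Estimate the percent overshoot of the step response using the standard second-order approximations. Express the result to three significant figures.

%OS ≈ 18.3%

Matching coefficients with s² + 2ζω_n s + ω_n² gives ω_n² = 342 ⇒ ω_n = 18.5 rad/s, and ζ = 17.6/(2ω_n) = 0.476.
%OS = 100·exp(−πζ/√(1−ζ²)) = 18.3%.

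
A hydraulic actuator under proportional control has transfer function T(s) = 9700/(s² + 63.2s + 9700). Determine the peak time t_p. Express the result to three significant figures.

t_p ≈ 0.0337 s

Comparing the denominator to s² + 2ζω_n s + ω_n²: ω_n = √9700 = 98.5 rad/s, and 2ζω_n = 63.2 so ζ = 63.2/(2·98.5) = 0.321.
ω_d = ω_n√(1−ζ²) = 93.3 rad/s. Then t_p = π/ω_d = 0.0337 s.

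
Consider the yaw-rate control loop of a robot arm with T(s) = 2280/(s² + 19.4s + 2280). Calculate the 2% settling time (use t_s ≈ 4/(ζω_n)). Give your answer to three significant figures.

ω_n = √2280 = 47.7 rad/s; ζ = 19.4/(2·47.7) = 0.203.
t_s ≈ 4/(ζω_n) = 4/(0.203·47.7) = 0.412 s.

t_s ≈ 0.412 s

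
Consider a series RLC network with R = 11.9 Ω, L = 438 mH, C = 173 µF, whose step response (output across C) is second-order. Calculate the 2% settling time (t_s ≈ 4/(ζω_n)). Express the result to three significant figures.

For a series RLC circuit (capacitor voltage as output), ω_n = 1/√(LC) = 1/√(438 mH · 173 µF) = 115 rad/s.
ζ = (R/2)·√(C/L) = (11.9/2)·√(173 µF/438 mH) = 0.118.
t_s ≈ 4/(ζω_n) = 0.294 s.

t_s ≈ 0.294 s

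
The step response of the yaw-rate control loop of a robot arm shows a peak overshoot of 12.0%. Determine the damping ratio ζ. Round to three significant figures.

ζ = −ln(OS)/√(π² + (ln OS)²). With OS = 0.120, ln OS = −2.120 and ζ = 2.120/3.790 = 0.559.

ζ ≈ 0.559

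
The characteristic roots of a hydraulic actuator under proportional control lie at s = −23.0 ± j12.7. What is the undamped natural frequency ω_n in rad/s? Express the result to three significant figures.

With σ = 23.0, ω_d = 12.7: ω_n = √(σ²+ω_d²) = 26.3 rad/s, ζ = σ/ω_n = 0.875.

ω_n ≈ 26.3 rad/s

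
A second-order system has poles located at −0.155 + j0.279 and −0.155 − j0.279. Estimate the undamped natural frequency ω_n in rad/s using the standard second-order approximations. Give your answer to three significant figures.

ω_n ≈ 0.319 rad/s

|pole| = ω_n = √(0.155² + 0.279²) = 0.319 rad/s; ζ = cos θ = σ/ω_n = 0.486.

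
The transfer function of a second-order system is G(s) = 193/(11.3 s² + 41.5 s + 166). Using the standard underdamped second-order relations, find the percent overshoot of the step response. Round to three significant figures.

%OS ≈ 18.0%

Dividing through by 11.3: denominator becomes s² + 3.673 s + 14.69.
So ω_n = √14.69 = 3.83 rad/s and ζ = 3.673/(2·3.83) = 0.479.
%OS = 100·exp(−πζ/√(1−ζ²)) = 18.0%.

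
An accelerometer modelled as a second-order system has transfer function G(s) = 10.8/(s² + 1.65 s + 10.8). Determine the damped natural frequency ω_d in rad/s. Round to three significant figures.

Matching coefficients with s² + 2ζω_n s + ω_n² gives ω_n² = 10.8 ⇒ ω_n = 3.29 rad/s, and ζ = 1.65/(2ω_n) = 0.251.
ω_d = 3.29·√(1 − 0.251²) = 3.18 rad/s.

ω_d ≈ 3.18 rad/s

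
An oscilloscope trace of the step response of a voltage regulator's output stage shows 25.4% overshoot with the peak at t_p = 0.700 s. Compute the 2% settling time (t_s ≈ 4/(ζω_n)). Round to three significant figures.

The overshoot fixes ζ = −ln(OS)/√(π²+ln²(OS)) = 0.400.
From t_p = π/ω_d, ω_d = π/0.700 = 4.49 rad/s, so ω_n = ω_d/√(1−ζ²) = 4.90 rad/s.
t_s ≈ 4/(ζω_n) = 4/(0.400·4.90) = 2.04 s.

t_s ≈ 2.04 s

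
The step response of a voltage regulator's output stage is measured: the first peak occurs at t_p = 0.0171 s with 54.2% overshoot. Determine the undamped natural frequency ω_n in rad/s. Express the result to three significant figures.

ζ from %OS: ζ = |ln 0.542|/√(π²+ln²0.542) = 0.191.
t_p = π/ω_d ⇒ ω_d = 184 rad/s; then ω_n = ω_d/√(1−ζ²) = 187 rad/s.

ω_n ≈ 187 rad/s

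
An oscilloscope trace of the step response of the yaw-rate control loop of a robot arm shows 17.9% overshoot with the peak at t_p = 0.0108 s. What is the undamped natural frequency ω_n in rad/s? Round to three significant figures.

ω_n ≈ 332 rad/s

ζ from %OS: ζ = |ln 0.179|/√(π²+ln²0.179) = 0.480.
t_p = π/ω_d ⇒ ω_d = 291 rad/s; then ω_n = ω_d/√(1−ζ²) = 332 rad/s.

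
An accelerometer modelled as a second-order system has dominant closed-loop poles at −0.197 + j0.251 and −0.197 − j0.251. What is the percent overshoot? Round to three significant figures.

%OS ≈ 8.49%

The poles are at −σ ± jω_d with σ = 0.197 and ω_d = 0.251, so ω_n = √(σ²+ω_d²) = 0.319 rad/s and ζ = σ/ω_n = 0.617.
%OS = 100 e^{−πζ/√(1−ζ²)} with ζ = 0.617 gives 8.49%.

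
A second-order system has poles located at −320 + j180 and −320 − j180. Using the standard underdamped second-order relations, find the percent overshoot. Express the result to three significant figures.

With σ = 320, ω_d = 180: ω_n = √(σ²+ω_d²) = 367 rad/s, ζ = σ/ω_n = 0.872.
%OS = 100 e^{−πζ/√(1−ζ²)} with ζ = 0.872 gives 0.375%.

%OS ≈ 0.375%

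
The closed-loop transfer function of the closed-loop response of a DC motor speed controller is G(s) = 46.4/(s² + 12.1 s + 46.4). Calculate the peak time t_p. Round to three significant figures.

t_p ≈ 1.00 s

ω_n = √46.4 = 6.81 rad/s; ζ = 12.1/(2·6.81) = 0.888.
The damped frequency ω_d = ω_n√(1−ζ²) = 3.13 rad/s. Then t_p = π/ω_d = 1.00 s.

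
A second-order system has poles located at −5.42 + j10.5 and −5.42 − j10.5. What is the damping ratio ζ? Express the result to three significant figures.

ζ ≈ 0.459

The poles are at −σ ± jω_d with σ = 5.42 and ω_d = 10.5, so ω_n = √(σ²+ω_d²) = 11.8 rad/s and ζ = σ/ω_n = 0.459.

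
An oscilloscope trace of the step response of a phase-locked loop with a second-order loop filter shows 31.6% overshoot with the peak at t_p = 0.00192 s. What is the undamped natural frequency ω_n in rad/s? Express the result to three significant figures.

ω_n ≈ 1740 rad/s

ζ from %OS: ζ = |ln 0.316|/√(π²+ln²0.316) = 0.344.
From t_p = π/ω_d, ω_d = π/0.00192 = 1640 rad/s, so ω_n = ω_d/√(1−ζ²) = 1740 rad/s.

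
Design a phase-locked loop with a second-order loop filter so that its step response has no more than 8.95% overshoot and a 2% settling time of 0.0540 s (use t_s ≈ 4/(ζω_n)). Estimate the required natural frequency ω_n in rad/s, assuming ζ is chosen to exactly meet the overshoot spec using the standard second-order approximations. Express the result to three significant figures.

Inverting the overshoot relation: ζ = |ln 0.0895|/√(π² + ln²0.0895) = 0.609.
Then ω_n = 4/(ζ t_s) = 4/(0.609 × 0.0540) = 122 rad/s.

ω_n ≈ 122 rad/s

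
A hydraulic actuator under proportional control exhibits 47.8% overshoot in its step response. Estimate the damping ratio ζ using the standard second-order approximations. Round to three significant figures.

Inverting the overshoot relation: ζ = |ln 0.478|/√(π² + ln²0.478) = 0.229.

ζ ≈ 0.229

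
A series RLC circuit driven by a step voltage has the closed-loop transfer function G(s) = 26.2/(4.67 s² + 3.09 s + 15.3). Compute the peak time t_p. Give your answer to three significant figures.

t_p ≈ 1.77 s

Dividing through by 4.67: denominator becomes s² + 0.6617 s + 3.276.
So ω_n = √3.276 = 1.81 rad/s and ζ = 0.6617/(2·1.81) = 0.183.
ω_d = 1.81·√(1 − 0.183²) = 1.78 rad/s. t_p = π/ω_d = 1.77 s.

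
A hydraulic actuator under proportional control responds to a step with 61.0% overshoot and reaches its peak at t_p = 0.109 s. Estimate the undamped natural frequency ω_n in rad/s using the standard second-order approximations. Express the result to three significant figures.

ζ from %OS: ζ = |ln 0.610|/√(π²+ln²0.610) = 0.155.
From t_p = π/ω_d, ω_d = π/0.109 = 28.8 rad/s, so ω_n = ω_d/√(1−ζ²) = 29.2 rad/s.

ω_n ≈ 29.2 rad/s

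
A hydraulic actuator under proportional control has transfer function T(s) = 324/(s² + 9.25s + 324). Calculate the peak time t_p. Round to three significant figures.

t_p ≈ 0.181 s

Matching coefficients with s² + 2ζω_n s + ω_n² gives ω_n² = 324 ⇒ ω_n = 18.0 rad/s, and ζ = 9.25/(2ω_n) = 0.257.
ω_d = ω_n√(1−ζ²) = 17.4 rad/s. Then t_p = π/ω_d = 0.181 s.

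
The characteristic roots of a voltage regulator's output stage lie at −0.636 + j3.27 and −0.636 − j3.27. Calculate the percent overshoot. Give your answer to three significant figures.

%OS ≈ 54.3%

The poles are at −σ ± jω_d with σ = 0.636 and ω_d = 3.27, so ω_n = √(σ²+ω_d²) = 3.33 rad/s and ζ = σ/ω_n = 0.191.
%OS = 100·exp(−πζ/√(1−ζ²)) = 54.3%.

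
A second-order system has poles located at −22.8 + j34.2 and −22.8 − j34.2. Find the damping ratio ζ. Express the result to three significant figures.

With σ = 22.8, ω_d = 34.2: ω_n = √(σ²+ω_d²) = 41.1 rad/s, ζ = σ/ω_n = 0.555.

ζ ≈ 0.555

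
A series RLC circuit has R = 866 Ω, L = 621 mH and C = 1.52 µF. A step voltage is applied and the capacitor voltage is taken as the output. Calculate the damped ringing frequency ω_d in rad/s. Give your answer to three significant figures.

ω_d ≈ 757 rad/s

For a series RLC circuit (capacitor voltage as output), ω_n = 1/√(LC) = 1/√(621 mH · 1.52 µF) = 1030 rad/s.
ζ = (R/2)·√(C/L) = (866/2)·√(1.52 µF/621 mH) = 0.677.
The damped frequency ω_d = ω_n√(1−ζ²) = 757 rad/s.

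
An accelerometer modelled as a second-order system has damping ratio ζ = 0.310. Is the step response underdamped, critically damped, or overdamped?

underdamped

Since ζ = 0.310 < 1, the system is underdamped.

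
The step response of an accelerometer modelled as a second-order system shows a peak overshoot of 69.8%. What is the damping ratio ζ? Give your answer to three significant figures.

ζ = −ln(OS)/√(π² + (ln OS)²). With OS = 0.698, ln OS = −0.3595 and ζ = 0.3595/3.162 = 0.114.

ζ ≈ 0.114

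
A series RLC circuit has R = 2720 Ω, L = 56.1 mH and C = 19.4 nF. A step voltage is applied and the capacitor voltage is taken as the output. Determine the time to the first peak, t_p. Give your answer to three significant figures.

For a series RLC circuit (capacitor voltage as output), ω_n = 1/√(LC) = 1/√(56.1 mH · 19.4 nF) = 30300 rad/s.
ζ = (R/2)·√(C/L) = (2720/2)·√(19.4 nF/56.1 mH) = 0.800.
ω_d = 30300·√(1 − 0.800²) = 18200 rad/s. t_p = π/ω_d = 0.000173 s.

t_p ≈ 0.000173 s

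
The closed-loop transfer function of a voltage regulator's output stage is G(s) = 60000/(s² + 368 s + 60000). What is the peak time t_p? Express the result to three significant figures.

t_p ≈ 0.0194 s

Matching coefficients with s² + 2ζω_n s + ω_n² gives ω_n² = 60000 ⇒ ω_n = 245 rad/s, and ζ = 368/(2ω_n) = 0.751.
ω_d = 245·√(1 − 0.751²) = 162 rad/s. Then t_p = π/ω_d = 0.0194 s.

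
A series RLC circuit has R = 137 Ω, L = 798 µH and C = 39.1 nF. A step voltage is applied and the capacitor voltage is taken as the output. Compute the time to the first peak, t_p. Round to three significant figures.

For a series RLC circuit (capacitor voltage as output), ω_n = 1/√(LC) = 1/√(798 µH · 39.1 nF) = 179000 rad/s.
ζ = (R/2)·√(C/L) = (137/2)·√(39.1 nF/798 µH) = 0.479.
ω_d = ω_n√(1−ζ²) = 157000 rad/s. t_p = π/ω_d = 0.0000200 s.

t_p ≈ 0.0000200 s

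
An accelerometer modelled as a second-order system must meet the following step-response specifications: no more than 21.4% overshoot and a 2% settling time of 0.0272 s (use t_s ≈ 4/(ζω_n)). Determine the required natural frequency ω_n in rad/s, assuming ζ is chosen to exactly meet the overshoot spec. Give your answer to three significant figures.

Inverting the overshoot relation: ζ = |ln 0.214|/√(π² + ln²0.214) = 0.441.
Then ω_n = 4/(ζ t_s) = 4/(0.441 × 0.0272) = 334 rad/s.

ω_n ≈ 334 rad/s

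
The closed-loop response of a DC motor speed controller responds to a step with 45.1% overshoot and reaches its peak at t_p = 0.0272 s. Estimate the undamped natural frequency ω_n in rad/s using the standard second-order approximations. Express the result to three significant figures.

The overshoot fixes ζ = −ln(OS)/√(π²+ln²(OS)) = 0.246.
t_p = π/ω_d ⇒ ω_d = 115 rad/s; then ω_n = ω_d/√(1−ζ²) = 119 rad/s.

ω_n ≈ 119 rad/s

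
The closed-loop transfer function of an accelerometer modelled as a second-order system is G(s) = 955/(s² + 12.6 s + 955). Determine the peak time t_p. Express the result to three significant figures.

t_p ≈ 0.104 s

Comparing the denominator to s² + 2ζω_n s + ω_n²: ω_n = √955 = 30.9 rad/s, and 2ζω_n = 12.6 so ζ = 12.6/(2·30.9) = 0.204.
ω_d = 30.9·√(1 − 0.204²) = 30.3 rad/s. Then t_p = π/ω_d = 0.104 s.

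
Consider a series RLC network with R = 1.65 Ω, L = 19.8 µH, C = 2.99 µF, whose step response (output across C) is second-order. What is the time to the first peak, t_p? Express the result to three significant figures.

t_p ≈ 0.0000255 s

For a series RLC circuit (capacitor voltage as output), ω_n = 1/√(LC) = 1/√(19.8 µH · 2.99 µF) = 130000 rad/s.
ζ = (R/2)·√(C/L) = (1.65/2)·√(2.99 µF/19.8 µH) = 0.321.
ω_d = ω_n√(1−ζ²) = 123000 rad/s. t_p = π/ω_d = 0.0000255 s.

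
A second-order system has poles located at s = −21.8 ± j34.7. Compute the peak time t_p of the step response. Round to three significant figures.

t_p ≈ 0.0905 s

t_p = π/ω_d with ω_d = 34.7 (the imaginary part), so t_p = 0.0905 s.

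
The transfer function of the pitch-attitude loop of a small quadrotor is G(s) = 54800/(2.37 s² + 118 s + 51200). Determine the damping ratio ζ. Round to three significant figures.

Dividing through by 2.37: denominator becomes s² + 49.79 s + 21600.
So ω_n = √21600 = 147 rad/s and ζ = 49.79/(2·147) = 0.169.

ζ ≈ 0.169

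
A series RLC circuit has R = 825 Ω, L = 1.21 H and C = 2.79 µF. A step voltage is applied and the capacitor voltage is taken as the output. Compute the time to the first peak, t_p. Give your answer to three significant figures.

For a series RLC circuit (capacitor voltage as output), ω_n = 1/√(LC) = 1/√(1.21 H · 2.79 µF) = 544 rad/s.
ζ = (R/2)·√(C/L) = (825/2)·√(2.79 µF/1.21 H) = 0.626.
ω_d = 544·√(1 − 0.626²) = 424 rad/s. t_p = π/ω_d = 0.00740 s.

t_p ≈ 0.00740 s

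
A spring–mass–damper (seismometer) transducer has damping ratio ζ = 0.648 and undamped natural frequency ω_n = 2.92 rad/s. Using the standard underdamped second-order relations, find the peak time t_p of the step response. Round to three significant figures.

The damped frequency is ω_d = ω_n√(1−ζ²) = 2.92·√(1−0.420) = 2.22 rad/s.
Peak time t_p = π/ω_d = π/2.22 = 1.41 s.

t_p ≈ 1.41 s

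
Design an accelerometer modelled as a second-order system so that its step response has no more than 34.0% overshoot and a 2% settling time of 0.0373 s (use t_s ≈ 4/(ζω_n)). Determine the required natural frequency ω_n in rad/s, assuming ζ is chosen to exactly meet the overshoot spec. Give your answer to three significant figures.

Inverting the overshoot relation: ζ = |ln 0.340|/√(π² + ln²0.340) = 0.325.
Then ω_n = 4/(ζ t_s) = 4/(0.325 × 0.0373) = 330 rad/s.

ω_n ≈ 330 rad/s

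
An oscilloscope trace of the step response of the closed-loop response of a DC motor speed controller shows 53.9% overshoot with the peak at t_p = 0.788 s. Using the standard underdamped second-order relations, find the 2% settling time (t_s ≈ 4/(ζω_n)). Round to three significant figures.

ζ from %OS: ζ = |ln 0.539|/√(π²+ln²0.539) = 0.193.
From t_p = π/ω_d, ω_d = π/0.788 = 3.99 rad/s, so ω_n = ω_d/√(1−ζ²) = 4.06 rad/s.
t_s ≈ 4/(ζω_n) = 4/(0.193·4.06) = 5.10 s.

t_s ≈ 5.10 s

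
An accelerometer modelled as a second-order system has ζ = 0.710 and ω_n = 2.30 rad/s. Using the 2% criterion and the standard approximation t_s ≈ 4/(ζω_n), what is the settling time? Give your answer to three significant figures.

t_s ≈ 4/(ζω_n) = 4/(0.710 × 2.30) = 2.45 s.

t_s ≈ 2.45 s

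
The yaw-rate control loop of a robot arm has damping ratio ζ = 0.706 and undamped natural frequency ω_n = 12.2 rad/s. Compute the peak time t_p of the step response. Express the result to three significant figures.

t_p ≈ 0.364 s

The damped frequency is ω_d = ω_n√(1−ζ²) = 12.2·√(1−0.498) = 8.64 rad/s.
Peak time t_p = π/ω_d = π/8.64 = 0.364 s.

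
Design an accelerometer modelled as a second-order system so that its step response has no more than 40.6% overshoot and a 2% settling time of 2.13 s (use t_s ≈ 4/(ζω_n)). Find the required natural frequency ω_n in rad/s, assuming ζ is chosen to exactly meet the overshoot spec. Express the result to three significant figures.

ω_n ≈ 6.81 rad/s

Inverting the overshoot relation: ζ = |ln 0.406|/√(π² + ln²0.406) = 0.276.
From t_s ≈ 4/(ζω_n): ω_n = 4/(ζ·t_s) = 4/(0.276·2.13) = 6.81 rad/s.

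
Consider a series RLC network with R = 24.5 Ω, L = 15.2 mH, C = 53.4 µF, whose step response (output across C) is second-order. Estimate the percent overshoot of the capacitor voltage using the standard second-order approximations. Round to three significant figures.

%OS ≈ 3.62%

For a series RLC circuit (capacitor voltage as output), ω_n = 1/√(LC) = 1/√(15.2 mH · 53.4 µF) = 1110 rad/s.
ζ = (R/2)·√(C/L) = (24.5/2)·√(53.4 µF/15.2 mH) = 0.726.
%OS = 100·exp(−πζ/√(1−ζ²)) = 3.62%.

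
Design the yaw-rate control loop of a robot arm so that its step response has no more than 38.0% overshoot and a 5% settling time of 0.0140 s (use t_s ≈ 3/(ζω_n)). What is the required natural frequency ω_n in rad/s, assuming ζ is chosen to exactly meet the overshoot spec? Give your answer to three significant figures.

ω_n ≈ 728 rad/s

ζ = −ln(OS)/√(π² + (ln OS)²). With OS = 0.380, ln OS = −0.9676 and ζ = 0.9676/3.287 = 0.294.
From t_s ≈ 3/(ζω_n): ω_n = 3/(ζ·t_s) = 3/(0.294·0.0140) = 728 rad/s.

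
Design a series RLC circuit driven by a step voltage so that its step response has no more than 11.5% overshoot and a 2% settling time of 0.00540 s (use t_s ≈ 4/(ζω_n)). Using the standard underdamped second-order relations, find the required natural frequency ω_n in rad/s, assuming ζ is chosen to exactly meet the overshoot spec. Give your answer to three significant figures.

ω_n ≈ 1310 rad/s

From %OS = 100·exp(−πζ/√(1−ζ²)), invert to get ζ = −ln(OS)/√(π² + ln²(OS)) with OS = 0.115.
−ln 0.115 = 2.163, so ζ = 2.163/√(π² + 4.678) = 0.567.
Then ω_n = 4/(ζ t_s) = 4/(0.567 × 0.00540) = 1310 rad/s.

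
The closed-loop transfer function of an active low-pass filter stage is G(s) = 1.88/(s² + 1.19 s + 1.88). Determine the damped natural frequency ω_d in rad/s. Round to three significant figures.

ω_d ≈ 1.24 rad/s

Matching coefficients with s² + 2ζω_n s + ω_n² gives ω_n² = 1.88 ⇒ ω_n = 1.37 rad/s, and ζ = 1.19/(2ω_n) = 0.434.
ω_d = ω_n√(1−ζ²) = 1.24 rad/s.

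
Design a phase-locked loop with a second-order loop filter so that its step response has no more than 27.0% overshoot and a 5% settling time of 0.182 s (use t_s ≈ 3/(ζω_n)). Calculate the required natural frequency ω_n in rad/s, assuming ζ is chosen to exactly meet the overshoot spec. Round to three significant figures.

Inverting the overshoot relation: ζ = |ln 0.270|/√(π² + ln²0.270) = 0.385.
Then ω_n = 3/(ζ t_s) = 3/(0.385 × 0.182) = 42.8 rad/s.

ω_n ≈ 42.8 rad/s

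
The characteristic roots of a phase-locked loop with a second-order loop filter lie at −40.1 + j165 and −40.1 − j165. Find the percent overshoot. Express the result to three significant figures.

%OS ≈ 46.6%

|pole| = ω_n = √(40.1² + 165²) = 170 rad/s; ζ = cos θ = σ/ω_n = 0.236.
%OS = 100·exp(−πζ/√(1−ζ²)) = 46.6%.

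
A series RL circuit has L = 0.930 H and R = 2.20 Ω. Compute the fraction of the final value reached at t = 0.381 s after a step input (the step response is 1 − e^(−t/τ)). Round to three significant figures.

τ = L/R = 0.930/2.20 = 0.423 s.
y(t)/y_∞ = 1 − e^(−t/τ) = 1 − e^(−0.381/0.423) = 1 − e^(−0.901) = 0.594.

y/y_∞ ≈ 0.594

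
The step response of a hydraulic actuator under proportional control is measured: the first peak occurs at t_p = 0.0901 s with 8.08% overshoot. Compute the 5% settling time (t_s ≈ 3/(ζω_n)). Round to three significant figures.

t_s ≈ 0.107 s

ζ from %OS: ζ = |ln 0.0808|/√(π²+ln²0.0808) = 0.625.
From t_p = π/ω_d, ω_d = π/0.0901 = 34.9 rad/s, so ω_n = ω_d/√(1−ζ²) = 44.7 rad/s.
t_s ≈ 3/(ζω_n) = 3/(0.625·44.7) = 0.107 s.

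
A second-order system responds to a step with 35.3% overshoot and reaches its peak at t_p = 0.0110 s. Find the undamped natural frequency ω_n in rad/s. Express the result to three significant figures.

From the overshoot, ζ = −ln(OS)/√(π²+ln²(OS)) = 0.315.
t_p = π/ω_d ⇒ ω_d = 286 rad/s; then ω_n = ω_d/√(1−ζ²) = 301 rad/s.

ω_n ≈ 301 rad/s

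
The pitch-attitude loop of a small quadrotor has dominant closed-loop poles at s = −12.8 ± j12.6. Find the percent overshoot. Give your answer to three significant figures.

With σ = 12.8, ω_d = 12.6: ω_n = √(σ²+ω_d²) = 18.0 rad/s, ζ = σ/ω_n = 0.713.
Overshoot: exp(−π·0.713/√(1−0.713²)) = 0.0411, i.e. 4.11%.

%OS ≈ 4.11%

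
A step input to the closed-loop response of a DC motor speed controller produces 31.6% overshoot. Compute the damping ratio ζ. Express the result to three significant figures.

From %OS = 100·exp(−πζ/√(1−ζ²)), invert to get ζ = −ln(OS)/√(π² + ln²(OS)) with OS = 0.316.
−ln 0.316 = 1.152, so ζ = 1.152/√(π² + 1.327) = 0.344.

ζ ≈ 0.344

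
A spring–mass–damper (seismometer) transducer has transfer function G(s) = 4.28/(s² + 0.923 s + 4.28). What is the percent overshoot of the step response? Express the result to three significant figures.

%OS ≈ 48.7%

Matching coefficients with s² + 2ζω_n s + ω_n² gives ω_n² = 4.28 ⇒ ω_n = 2.07 rad/s, and ζ = 0.923/(2ω_n) = 0.223.
Overshoot: exp(−π·0.223/√(1−0.223²)) = 0.487, i.e. 48.7%.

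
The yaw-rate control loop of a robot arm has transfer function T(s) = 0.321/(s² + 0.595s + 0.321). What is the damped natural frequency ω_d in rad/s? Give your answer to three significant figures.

ω_d ≈ 0.482 rad/s

Comparing the denominator to s² + 2ζω_n s + ω_n²: ω_n = √0.321 = 0.567 rad/s, and 2ζω_n = 0.595 so ζ = 0.595/(2·0.567) = 0.525.
The damped frequency ω_d = ω_n√(1−ζ²) = 0.482 rad/s.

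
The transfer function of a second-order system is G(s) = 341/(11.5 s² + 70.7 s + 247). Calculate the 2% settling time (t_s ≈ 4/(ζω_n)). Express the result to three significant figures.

t_s ≈ 1.30 s

Dividing through by 11.5: denominator becomes s² + 6.148 s + 21.48.
So ω_n = √21.48 = 4.63 rad/s and ζ = 6.148/(2·4.63) = 0.663.
t_s ≈ 4/(ζω_n) = 1.30 s.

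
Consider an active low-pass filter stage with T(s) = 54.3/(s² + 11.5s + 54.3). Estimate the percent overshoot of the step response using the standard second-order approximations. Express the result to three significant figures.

ω_n = √54.3 = 7.37 rad/s; ζ = 11.5/(2·7.37) = 0.780.
%OS = 100·exp(−πζ/√(1−ζ²)) = 1.98%.

%OS ≈ 1.98%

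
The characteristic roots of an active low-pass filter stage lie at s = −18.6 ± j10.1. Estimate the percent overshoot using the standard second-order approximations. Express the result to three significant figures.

%OS ≈ 0.307%

|pole| = ω_n = √(18.6² + 10.1²) = 21.2 rad/s; ζ = cos θ = σ/ω_n = 0.879.
%OS = 100·exp(−πζ/√(1−ζ²)) = 0.307%.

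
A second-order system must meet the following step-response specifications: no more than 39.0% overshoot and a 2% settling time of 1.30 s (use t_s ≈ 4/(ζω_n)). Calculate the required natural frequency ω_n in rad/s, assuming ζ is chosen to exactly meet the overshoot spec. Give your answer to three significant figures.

ω_n ≈ 10.7 rad/s

From %OS = 100·exp(−πζ/√(1−ζ²)), invert to get ζ = −ln(OS)/√(π² + ln²(OS)) with OS = 0.390.
−ln 0.390 = 0.9416, so ζ = 0.9416/√(π² + 0.8866) = 0.287.
Then ω_n = 4/(ζ t_s) = 4/(0.287 × 1.30) = 10.7 rad/s.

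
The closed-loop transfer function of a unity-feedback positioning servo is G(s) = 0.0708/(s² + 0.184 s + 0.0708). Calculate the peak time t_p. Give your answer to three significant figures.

Matching coefficients with s² + 2ζω_n s + ω_n² gives ω_n² = 0.0708 ⇒ ω_n = 0.266 rad/s, and ζ = 0.184/(2ω_n) = 0.346.
ω_d = 0.266·√(1 − 0.346²) = 0.250 rad/s. Then t_p = π/ω_d = 12.6 s.

t_p ≈ 12.6 s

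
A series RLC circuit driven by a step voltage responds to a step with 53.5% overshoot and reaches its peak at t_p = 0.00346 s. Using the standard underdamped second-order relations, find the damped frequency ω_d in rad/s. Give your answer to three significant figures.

t_p = π/ω_d, so ω_d = π/0.00346 = 908 rad/s.

ω_d ≈ 908 rad/s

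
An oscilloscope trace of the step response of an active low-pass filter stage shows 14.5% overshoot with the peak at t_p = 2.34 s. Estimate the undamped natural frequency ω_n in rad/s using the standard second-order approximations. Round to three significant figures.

From the overshoot, ζ = −ln(OS)/√(π²+ln²(OS)) = 0.524.
From t_p = π/ω_d, ω_d = π/2.34 = 1.34 rad/s, so ω_n = ω_d/√(1−ζ²) = 1.58 rad/s.

ω_n ≈ 1.58 rad/s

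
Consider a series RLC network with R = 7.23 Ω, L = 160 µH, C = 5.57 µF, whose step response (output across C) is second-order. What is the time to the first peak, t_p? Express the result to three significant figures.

t_p ≈ 0.000127 s

For a series RLC circuit (capacitor voltage as output), ω_n = 1/√(LC) = 1/√(160 µH · 5.57 µF) = 33500 rad/s.
ζ = (R/2)·√(C/L) = (7.23/2)·√(5.57 µF/160 µH) = 0.674.
ω_d = ω_n√(1−ζ²) = 24700 rad/s. t_p = π/ω_d = 0.000127 s.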